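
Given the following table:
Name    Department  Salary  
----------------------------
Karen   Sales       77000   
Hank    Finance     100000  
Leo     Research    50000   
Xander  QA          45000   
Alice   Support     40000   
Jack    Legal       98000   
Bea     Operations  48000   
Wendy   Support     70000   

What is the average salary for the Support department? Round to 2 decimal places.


Support department members:
  Alice: 40000
  Wendy: 70000
Sum = 110000
Count = 2
Average = 110000 / 2 = 55000.00

ANSWER: 55000.00


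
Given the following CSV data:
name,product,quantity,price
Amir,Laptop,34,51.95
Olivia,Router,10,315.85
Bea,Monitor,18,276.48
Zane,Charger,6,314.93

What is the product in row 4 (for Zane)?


Row 4: Zane
Column 'product' = Charger

ANSWER: Charger


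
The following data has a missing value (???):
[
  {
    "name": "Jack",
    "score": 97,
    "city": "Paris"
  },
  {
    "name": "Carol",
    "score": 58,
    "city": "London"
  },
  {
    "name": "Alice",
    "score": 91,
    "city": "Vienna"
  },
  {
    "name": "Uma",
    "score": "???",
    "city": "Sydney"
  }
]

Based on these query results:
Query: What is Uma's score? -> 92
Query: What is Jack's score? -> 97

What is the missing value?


The missing value is Uma's score
From query: Uma's score = 92

ANSWER: 92


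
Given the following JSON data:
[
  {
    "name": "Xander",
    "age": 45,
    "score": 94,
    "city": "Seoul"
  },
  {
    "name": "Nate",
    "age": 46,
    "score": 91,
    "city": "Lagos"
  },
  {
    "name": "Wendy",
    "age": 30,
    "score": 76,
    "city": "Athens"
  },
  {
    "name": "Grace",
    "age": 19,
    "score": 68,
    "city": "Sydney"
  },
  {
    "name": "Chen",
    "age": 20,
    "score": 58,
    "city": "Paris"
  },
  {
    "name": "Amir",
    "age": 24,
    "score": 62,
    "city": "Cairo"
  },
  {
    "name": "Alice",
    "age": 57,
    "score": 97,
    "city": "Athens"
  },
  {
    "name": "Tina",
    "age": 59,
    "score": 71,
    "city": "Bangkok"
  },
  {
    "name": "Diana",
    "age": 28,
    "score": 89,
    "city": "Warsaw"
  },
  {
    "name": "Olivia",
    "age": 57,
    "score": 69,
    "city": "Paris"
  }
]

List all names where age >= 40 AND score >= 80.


Checking both conditions:
  Xander (age=45, score=94) -> YES
  Nate (age=46, score=91) -> YES
  Wendy (age=30, score=76) -> no
  Grace (age=19, score=68) -> no
  Chen (age=20, score=58) -> no
  Amir (age=24, score=62) -> no
  Alice (age=57, score=97) -> YES
  Tina (age=59, score=71) -> no
  Diana (age=28, score=89) -> no
  Olivia (age=57, score=69) -> no


ANSWER: Xander, Nate, Alice


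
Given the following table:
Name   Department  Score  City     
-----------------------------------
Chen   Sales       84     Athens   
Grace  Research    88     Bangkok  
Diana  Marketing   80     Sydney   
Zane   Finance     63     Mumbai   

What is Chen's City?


Row 1: Chen
City = Athens

ANSWER: Athens


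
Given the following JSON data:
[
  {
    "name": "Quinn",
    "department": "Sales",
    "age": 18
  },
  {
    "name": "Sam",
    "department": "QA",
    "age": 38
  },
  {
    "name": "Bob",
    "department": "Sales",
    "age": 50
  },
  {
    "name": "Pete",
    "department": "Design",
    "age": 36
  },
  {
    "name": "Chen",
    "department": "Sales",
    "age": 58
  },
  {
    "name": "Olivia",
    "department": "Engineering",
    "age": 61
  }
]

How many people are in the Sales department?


Scanning records for department = Sales
  Record 0: Quinn
  Record 2: Bob
  Record 4: Chen
Count: 3

ANSWER: 3


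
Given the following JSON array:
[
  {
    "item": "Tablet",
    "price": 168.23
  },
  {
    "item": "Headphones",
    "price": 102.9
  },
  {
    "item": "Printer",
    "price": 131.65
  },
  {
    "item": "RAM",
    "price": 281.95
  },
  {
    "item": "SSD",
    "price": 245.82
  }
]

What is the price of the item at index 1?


Array index 1 -> Headphones
price = 102.9

ANSWER: 102.9


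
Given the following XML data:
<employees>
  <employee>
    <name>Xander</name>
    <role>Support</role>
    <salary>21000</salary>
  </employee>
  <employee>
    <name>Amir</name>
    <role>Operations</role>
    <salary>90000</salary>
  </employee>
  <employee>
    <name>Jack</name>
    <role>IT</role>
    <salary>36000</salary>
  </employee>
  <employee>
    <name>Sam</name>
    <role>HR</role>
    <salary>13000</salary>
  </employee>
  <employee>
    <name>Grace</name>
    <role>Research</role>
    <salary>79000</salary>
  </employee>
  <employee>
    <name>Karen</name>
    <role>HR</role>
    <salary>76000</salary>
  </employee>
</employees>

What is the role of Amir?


Searching for <employee> with <name>Amir</name>
Found at position 2
<role>Operations</role>

ANSWER: Operations


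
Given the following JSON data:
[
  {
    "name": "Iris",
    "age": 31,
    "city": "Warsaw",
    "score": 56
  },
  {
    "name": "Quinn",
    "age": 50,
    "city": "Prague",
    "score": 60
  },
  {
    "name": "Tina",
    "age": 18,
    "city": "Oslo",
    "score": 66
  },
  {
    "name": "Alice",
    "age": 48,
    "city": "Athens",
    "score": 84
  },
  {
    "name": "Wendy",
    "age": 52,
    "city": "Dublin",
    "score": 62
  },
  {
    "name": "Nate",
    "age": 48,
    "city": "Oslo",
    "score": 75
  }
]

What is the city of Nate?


Looking up record where name = Nate
Record index: 5
Field 'city' = Oslo

ANSWER: Oslo


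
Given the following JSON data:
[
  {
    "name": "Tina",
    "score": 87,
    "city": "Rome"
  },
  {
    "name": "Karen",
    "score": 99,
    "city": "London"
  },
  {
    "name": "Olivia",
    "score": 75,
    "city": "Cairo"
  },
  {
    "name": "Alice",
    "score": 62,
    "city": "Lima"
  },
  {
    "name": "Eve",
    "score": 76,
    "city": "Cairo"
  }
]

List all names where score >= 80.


Filtering records where score >= 80:
  Tina (score=87) -> YES
  Karen (score=99) -> YES
  Olivia (score=75) -> no
  Alice (score=62) -> no
  Eve (score=76) -> no


ANSWER: Tina, Karen


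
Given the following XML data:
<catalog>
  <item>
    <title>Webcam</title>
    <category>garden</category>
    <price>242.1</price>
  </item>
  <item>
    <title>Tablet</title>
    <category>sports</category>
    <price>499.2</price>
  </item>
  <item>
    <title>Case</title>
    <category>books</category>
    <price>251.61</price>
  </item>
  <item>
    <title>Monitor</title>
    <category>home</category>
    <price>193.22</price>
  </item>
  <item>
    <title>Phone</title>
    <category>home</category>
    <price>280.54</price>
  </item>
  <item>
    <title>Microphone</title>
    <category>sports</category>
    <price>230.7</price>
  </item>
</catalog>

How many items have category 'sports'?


Scanning <item> elements for <category>sports</category>:
  Item 2: Tablet -> MATCH
  Item 6: Microphone -> MATCH
Count: 2

ANSWER: 2


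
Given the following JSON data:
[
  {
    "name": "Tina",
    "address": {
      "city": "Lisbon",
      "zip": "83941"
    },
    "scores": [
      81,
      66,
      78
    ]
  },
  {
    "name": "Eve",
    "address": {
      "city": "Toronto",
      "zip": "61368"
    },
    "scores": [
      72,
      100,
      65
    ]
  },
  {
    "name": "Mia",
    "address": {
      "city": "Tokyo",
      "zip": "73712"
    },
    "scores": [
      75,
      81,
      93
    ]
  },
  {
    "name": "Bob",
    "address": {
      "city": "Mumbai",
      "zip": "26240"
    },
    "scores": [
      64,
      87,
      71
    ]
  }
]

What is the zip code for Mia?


Path: records[2].address.zip
Value: 73712

ANSWER: 73712


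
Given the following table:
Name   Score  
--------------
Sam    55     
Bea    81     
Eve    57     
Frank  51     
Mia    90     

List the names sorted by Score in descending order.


Sorting by Score (descending):
  Mia: 90
  Bea: 81
  Eve: 57
  Sam: 55
  Frank: 51


ANSWER: Mia, Bea, Eve, Sam, Frank


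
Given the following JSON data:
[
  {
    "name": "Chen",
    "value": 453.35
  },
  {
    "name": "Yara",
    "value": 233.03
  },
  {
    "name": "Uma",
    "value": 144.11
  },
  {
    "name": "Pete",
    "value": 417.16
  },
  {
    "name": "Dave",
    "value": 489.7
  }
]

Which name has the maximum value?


Comparing values:
  Chen: 453.35
  Yara: 233.03
  Uma: 144.11
  Pete: 417.16
  Dave: 489.7
Maximum: Dave (489.7)

ANSWER: Dave


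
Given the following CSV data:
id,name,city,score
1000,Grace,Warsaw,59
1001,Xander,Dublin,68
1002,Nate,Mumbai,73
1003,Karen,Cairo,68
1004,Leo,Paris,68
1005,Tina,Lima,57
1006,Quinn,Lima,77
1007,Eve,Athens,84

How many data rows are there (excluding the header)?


Counting rows (excluding header):
Header: id,name,city,score
Data rows: 8

ANSWER: 8


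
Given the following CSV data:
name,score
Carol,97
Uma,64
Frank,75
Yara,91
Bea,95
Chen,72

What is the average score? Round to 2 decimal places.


Scores: 97, 64, 75, 91, 95, 72
Sum = 494
Count = 6
Average = 494 / 6 = 82.33

ANSWER: 82.33


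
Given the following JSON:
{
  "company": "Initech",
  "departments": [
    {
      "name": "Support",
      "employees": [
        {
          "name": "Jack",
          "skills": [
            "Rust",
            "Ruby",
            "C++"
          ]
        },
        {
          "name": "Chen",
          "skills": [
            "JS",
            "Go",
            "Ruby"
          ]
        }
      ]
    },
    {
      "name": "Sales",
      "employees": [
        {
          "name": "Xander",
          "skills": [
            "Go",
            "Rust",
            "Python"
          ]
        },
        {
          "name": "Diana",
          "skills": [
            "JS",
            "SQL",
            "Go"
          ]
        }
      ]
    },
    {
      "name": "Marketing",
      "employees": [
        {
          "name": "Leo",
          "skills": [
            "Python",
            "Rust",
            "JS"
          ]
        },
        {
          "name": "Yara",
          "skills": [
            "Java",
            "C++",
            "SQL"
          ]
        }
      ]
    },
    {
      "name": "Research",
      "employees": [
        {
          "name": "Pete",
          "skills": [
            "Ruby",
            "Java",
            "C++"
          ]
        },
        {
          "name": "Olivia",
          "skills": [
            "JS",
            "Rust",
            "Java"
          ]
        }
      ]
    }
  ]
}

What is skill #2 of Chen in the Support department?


Path: departments[0].employees[1].skills[1]
Value: Go

ANSWER: Go


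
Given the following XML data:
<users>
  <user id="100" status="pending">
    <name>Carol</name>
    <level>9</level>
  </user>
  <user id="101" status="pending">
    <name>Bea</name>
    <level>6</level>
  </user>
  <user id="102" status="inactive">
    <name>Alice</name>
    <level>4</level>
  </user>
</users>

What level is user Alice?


Finding user: Alice
<level>4</level>

ANSWER: 4


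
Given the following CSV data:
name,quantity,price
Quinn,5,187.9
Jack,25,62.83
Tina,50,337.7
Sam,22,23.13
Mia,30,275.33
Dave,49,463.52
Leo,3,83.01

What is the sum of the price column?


Values in 'price' column:
  Row 1: 187.9
  Row 2: 62.83
  Row 3: 337.7
  Row 4: 23.13
  Row 5: 275.33
  Row 6: 463.52
  Row 7: 83.01
Sum = 187.9 + 62.83 + 337.7 + 23.13 + 275.33 + 463.52 + 83.01 = 1433.42

ANSWER: 1433.42


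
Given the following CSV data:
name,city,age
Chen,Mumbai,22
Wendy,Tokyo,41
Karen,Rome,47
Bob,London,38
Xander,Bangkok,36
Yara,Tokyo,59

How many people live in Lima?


Scanning city column for 'Lima':
Total matches: 0

ANSWER: 0


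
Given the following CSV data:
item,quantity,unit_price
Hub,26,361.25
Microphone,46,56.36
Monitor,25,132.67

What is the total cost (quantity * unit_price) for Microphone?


Row: Microphone
quantity = 46
unit_price = 56.36
total = 46 * 56.36 = 2592.56

ANSWER: 2592.56


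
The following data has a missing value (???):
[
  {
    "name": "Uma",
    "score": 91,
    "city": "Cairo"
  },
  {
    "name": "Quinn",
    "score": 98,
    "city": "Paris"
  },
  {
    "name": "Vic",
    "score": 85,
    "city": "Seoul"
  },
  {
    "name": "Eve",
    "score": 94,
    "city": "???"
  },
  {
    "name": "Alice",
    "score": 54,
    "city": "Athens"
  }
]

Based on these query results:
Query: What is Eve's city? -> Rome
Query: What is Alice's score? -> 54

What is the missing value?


The missing value is Eve's city
From query: Eve's city = Rome

ANSWER: Rome


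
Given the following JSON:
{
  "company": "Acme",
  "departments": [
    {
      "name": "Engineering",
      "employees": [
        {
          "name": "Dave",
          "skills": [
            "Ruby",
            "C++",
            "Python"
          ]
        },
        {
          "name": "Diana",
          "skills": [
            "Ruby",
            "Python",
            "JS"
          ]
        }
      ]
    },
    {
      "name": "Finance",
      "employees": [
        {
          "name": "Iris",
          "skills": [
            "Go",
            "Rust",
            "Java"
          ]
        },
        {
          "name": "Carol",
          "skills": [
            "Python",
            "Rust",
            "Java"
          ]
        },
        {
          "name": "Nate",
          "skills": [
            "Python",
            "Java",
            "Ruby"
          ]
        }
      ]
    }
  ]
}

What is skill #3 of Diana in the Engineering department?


Path: departments[0].employees[1].skills[2]
Value: JS

ANSWER: JS


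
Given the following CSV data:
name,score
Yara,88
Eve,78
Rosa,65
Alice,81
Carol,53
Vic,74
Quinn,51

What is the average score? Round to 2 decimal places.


Scores: 88, 78, 65, 81, 53, 74, 51
Sum = 490
Count = 7
Average = 490 / 7 = 70.00

ANSWER: 70.00


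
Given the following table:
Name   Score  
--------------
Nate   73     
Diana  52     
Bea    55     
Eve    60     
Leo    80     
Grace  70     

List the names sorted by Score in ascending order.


Sorting by Score (ascending):
  Diana: 52
  Bea: 55
  Eve: 60
  Grace: 70
  Nate: 73
  Leo: 80


ANSWER: Diana, Bea, Eve, Grace, Nate, Leo


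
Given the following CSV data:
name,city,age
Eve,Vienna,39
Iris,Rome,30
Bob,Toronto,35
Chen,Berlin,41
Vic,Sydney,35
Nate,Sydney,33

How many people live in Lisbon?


Scanning city column for 'Lisbon':
Total matches: 0

ANSWER: 0


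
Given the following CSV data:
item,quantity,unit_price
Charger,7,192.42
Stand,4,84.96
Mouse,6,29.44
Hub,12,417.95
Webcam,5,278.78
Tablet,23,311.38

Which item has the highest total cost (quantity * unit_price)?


Computing row totals:
  Charger: 1346.94
  Stand: 339.84
  Mouse: 176.64
  Hub: 5015.4
  Webcam: 1393.9
  Tablet: 7161.74
Maximum: Tablet (7161.74)

ANSWER: Tablet


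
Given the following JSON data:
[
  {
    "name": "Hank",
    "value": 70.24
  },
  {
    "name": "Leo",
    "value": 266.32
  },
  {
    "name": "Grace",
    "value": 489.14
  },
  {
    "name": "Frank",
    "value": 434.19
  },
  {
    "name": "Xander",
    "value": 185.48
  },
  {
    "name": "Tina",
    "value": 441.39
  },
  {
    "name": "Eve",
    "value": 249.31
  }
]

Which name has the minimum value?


Comparing values:
  Hank: 70.24
  Leo: 266.32
  Grace: 489.14
  Frank: 434.19
  Xander: 185.48
  Tina: 441.39
  Eve: 249.31
Minimum: Hank (70.24)

ANSWER: Hank


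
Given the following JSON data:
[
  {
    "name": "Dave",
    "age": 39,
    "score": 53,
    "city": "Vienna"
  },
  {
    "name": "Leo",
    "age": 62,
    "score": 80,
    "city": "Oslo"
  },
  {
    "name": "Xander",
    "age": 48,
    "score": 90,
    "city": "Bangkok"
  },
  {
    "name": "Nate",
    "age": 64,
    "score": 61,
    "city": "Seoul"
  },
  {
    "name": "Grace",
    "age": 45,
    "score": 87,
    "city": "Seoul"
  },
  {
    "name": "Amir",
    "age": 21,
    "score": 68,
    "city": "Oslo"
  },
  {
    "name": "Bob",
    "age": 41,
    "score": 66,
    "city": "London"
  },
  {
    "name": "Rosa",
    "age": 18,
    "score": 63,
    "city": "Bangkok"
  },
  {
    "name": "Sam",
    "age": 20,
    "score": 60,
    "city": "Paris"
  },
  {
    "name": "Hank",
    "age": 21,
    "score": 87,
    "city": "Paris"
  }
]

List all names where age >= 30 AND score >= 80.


Checking both conditions:
  Dave (age=39, score=53) -> no
  Leo (age=62, score=80) -> YES
  Xander (age=48, score=90) -> YES
  Nate (age=64, score=61) -> no
  Grace (age=45, score=87) -> YES
  Amir (age=21, score=68) -> no
  Bob (age=41, score=66) -> no
  Rosa (age=18, score=63) -> no
  Sam (age=20, score=60) -> no
  Hank (age=21, score=87) -> no


ANSWER: Leo, Xander, Grace


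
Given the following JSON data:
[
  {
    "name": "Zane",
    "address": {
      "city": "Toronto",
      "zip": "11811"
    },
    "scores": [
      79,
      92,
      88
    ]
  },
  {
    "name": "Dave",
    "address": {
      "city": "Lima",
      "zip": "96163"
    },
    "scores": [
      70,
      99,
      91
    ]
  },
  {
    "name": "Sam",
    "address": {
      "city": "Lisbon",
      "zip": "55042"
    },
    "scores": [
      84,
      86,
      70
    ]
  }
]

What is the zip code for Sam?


Path: records[2].address.zip
Value: 55042

ANSWER: 55042


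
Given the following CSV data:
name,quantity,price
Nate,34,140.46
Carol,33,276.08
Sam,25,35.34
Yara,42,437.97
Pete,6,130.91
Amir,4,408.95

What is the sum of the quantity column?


Values in 'quantity' column:
  Row 1: 34
  Row 2: 33
  Row 3: 25
  Row 4: 42
  Row 5: 6
  Row 6: 4
Sum = 34 + 33 + 25 + 42 + 6 + 4 = 144

ANSWER: 144


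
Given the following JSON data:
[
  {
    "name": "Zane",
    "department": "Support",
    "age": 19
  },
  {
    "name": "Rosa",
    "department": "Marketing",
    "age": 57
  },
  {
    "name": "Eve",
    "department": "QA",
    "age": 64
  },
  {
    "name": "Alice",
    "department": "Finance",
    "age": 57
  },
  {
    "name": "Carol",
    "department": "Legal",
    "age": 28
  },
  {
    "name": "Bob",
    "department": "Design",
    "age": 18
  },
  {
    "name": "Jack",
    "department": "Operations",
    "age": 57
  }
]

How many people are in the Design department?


Scanning records for department = Design
  Record 5: Bob
Count: 1

ANSWER: 1


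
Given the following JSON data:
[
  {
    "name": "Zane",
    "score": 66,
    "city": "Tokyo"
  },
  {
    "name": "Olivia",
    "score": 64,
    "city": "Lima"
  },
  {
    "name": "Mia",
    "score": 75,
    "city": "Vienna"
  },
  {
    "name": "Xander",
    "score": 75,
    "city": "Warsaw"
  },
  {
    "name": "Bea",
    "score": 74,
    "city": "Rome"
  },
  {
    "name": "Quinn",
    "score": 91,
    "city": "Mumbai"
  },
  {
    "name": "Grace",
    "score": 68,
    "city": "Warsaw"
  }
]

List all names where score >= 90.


Filtering records where score >= 90:
  Zane (score=66) -> no
  Olivia (score=64) -> no
  Mia (score=75) -> no
  Xander (score=75) -> no
  Bea (score=74) -> no
  Quinn (score=91) -> YES
  Grace (score=68) -> no


ANSWER: Quinn


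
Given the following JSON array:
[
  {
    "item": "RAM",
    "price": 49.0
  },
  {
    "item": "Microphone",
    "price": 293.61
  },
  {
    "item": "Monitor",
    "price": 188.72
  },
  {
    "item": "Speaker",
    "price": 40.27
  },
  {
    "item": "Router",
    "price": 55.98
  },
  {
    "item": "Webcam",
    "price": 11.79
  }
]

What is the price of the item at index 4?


Array index 4 -> Router
price = 55.98

ANSWER: 55.98


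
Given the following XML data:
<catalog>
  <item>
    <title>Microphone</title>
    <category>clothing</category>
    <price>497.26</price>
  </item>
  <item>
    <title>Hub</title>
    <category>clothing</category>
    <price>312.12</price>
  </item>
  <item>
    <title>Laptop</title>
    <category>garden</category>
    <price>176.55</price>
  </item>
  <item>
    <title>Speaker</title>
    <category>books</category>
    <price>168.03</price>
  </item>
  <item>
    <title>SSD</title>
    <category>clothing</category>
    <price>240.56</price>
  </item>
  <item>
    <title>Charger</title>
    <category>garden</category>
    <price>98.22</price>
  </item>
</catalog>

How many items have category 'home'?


Scanning <item> elements for <category>home</category>:
Count: 0

ANSWER: 0


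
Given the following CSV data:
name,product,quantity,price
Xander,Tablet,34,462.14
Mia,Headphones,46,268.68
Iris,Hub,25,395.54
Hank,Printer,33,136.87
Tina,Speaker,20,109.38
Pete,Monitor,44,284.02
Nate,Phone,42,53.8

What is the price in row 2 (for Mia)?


Row 2: Mia
Column 'price' = 268.68

ANSWER: 268.68


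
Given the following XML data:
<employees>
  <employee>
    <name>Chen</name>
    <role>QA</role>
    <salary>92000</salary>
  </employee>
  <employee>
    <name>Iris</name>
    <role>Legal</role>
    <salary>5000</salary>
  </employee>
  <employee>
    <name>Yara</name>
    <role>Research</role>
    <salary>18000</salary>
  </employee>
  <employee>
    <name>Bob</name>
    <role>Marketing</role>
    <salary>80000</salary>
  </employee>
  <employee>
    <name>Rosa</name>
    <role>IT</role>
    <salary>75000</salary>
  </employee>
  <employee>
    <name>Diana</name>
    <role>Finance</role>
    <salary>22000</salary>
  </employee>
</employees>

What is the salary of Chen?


Searching for <employee> with <name>Chen</name>
Found at position 1
<salary>92000</salary>

ANSWER: 92000


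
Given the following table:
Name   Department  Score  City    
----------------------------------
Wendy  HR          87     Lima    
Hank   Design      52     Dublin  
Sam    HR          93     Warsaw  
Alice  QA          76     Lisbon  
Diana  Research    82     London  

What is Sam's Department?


Row 3: Sam
Department = HR

ANSWER: HR


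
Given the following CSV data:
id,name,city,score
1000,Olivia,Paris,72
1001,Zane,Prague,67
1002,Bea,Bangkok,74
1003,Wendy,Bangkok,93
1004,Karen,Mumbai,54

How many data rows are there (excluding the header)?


Counting rows (excluding header):
Header: id,name,city,score
Data rows: 5

ANSWER: 5


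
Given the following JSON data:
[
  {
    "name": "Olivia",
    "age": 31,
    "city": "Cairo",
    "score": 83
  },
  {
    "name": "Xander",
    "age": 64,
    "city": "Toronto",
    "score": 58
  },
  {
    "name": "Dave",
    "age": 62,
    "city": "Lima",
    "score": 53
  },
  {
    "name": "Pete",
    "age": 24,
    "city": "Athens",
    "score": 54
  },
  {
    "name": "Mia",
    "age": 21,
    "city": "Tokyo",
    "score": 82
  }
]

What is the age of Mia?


Looking up record where name = Mia
Record index: 4
Field 'age' = 21

ANSWER: 21


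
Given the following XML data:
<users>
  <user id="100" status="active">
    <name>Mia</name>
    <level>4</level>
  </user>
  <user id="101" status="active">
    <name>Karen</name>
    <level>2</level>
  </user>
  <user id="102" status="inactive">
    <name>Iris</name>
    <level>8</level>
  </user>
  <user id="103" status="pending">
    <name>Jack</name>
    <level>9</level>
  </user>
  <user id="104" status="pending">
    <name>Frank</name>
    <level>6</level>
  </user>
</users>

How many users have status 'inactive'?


Counting users with status='inactive':
  Iris (id=102) -> MATCH
Count: 1

ANSWER: 1


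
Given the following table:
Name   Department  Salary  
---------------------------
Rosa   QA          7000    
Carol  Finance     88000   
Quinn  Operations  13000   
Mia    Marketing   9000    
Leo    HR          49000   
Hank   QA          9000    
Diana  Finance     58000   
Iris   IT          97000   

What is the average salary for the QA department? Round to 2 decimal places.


QA department members:
  Rosa: 7000
  Hank: 9000
Sum = 16000
Count = 2
Average = 16000 / 2 = 8000.00

ANSWER: 8000.00


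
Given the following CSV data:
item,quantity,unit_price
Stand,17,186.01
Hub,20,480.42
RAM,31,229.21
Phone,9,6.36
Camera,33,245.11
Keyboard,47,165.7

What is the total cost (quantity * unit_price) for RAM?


Row: RAM
quantity = 31
unit_price = 229.21
total = 31 * 229.21 = 7105.51

ANSWER: 7105.51


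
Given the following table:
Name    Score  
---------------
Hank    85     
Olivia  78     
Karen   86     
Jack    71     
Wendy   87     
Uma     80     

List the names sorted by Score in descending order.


Sorting by Score (descending):
  Wendy: 87
  Karen: 86
  Hank: 85
  Uma: 80
  Olivia: 78
  Jack: 71


ANSWER: Wendy, Karen, Hank, Uma, Olivia, Jack


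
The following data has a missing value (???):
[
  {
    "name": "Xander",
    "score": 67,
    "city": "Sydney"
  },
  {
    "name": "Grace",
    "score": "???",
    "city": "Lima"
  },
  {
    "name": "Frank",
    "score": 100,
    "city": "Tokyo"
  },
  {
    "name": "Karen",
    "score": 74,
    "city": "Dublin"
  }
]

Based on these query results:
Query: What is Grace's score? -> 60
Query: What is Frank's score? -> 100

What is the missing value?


The missing value is Grace's score
From query: Grace's score = 60

ANSWER: 60


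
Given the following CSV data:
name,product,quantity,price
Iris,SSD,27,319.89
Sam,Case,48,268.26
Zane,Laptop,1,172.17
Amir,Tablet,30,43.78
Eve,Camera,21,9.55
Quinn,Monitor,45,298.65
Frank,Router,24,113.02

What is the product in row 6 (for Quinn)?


Row 6: Quinn
Column 'product' = Monitor

ANSWER: Monitor


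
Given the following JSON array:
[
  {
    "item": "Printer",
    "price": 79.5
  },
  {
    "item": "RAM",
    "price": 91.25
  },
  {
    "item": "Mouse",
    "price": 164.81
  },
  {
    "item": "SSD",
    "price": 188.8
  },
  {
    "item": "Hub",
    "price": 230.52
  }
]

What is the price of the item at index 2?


Array index 2 -> Mouse
price = 164.81

ANSWER: 164.81


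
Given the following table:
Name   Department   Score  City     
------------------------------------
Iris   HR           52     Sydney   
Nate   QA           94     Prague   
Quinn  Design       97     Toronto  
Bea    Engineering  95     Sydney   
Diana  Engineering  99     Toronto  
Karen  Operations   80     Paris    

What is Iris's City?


Row 1: Iris
City = Sydney

ANSWER: Sydney


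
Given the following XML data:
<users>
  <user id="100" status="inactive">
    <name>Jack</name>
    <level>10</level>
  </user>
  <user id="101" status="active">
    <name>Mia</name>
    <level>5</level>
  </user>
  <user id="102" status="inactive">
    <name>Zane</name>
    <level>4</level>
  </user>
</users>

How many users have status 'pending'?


Counting users with status='pending':
Count: 0

ANSWER: 0


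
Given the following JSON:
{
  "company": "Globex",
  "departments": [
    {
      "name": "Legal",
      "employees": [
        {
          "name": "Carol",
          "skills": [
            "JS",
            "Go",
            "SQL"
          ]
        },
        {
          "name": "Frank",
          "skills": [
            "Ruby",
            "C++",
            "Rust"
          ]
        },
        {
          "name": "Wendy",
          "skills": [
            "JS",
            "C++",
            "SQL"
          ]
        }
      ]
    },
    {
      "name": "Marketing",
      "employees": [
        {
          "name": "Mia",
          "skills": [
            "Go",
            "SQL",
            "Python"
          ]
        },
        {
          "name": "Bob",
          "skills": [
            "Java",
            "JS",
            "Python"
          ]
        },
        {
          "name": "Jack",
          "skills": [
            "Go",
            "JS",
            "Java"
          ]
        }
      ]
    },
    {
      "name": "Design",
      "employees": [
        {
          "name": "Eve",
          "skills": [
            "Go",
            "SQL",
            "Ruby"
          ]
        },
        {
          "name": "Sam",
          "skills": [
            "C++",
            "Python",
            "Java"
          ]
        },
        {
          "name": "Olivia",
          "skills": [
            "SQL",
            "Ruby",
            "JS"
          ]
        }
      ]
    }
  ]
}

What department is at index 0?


Path: departments[0].name
Value: Legal

ANSWER: Legal


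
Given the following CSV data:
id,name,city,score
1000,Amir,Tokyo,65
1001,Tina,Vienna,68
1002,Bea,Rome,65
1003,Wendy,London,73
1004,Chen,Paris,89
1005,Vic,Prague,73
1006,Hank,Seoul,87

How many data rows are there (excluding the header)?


Counting rows (excluding header):
Header: id,name,city,score
Data rows: 7

ANSWER: 7


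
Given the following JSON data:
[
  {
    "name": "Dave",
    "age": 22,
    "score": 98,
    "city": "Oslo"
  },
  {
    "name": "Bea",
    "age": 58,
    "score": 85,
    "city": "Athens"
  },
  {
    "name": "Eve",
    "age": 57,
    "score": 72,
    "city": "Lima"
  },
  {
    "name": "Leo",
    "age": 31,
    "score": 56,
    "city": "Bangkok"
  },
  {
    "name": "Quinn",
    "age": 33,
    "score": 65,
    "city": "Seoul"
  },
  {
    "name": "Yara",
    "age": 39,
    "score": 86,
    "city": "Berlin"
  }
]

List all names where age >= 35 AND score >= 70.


Checking both conditions:
  Dave (age=22, score=98) -> no
  Bea (age=58, score=85) -> YES
  Eve (age=57, score=72) -> YES
  Leo (age=31, score=56) -> no
  Quinn (age=33, score=65) -> no
  Yara (age=39, score=86) -> YES


ANSWER: Bea, Eve, Yara


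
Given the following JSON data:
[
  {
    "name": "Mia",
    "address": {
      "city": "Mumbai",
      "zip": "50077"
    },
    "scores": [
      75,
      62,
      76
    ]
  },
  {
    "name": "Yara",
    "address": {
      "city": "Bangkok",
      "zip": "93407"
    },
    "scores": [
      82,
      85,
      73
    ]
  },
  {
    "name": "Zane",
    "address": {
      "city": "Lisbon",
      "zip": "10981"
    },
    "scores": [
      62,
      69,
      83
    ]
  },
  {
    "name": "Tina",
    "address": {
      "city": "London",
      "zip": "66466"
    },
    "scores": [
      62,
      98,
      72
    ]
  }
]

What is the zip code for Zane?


Path: records[2].address.zip
Value: 10981

ANSWER: 10981


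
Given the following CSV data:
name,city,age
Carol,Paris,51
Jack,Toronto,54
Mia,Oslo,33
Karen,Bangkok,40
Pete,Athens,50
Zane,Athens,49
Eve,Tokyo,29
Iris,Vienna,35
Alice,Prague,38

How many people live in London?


Scanning city column for 'London':
Total matches: 0

ANSWER: 0


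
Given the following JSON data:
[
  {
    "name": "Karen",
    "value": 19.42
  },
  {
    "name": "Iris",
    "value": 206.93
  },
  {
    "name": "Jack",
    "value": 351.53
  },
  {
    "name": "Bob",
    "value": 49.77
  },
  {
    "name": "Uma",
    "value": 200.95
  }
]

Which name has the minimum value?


Comparing values:
  Karen: 19.42
  Iris: 206.93
  Jack: 351.53
  Bob: 49.77
  Uma: 200.95
Minimum: Karen (19.42)

ANSWER: Karen


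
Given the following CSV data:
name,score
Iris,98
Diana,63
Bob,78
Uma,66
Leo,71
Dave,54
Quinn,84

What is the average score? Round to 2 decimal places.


Scores: 98, 63, 78, 66, 71, 54, 84
Sum = 514
Count = 7
Average = 514 / 7 = 73.43

ANSWER: 73.43


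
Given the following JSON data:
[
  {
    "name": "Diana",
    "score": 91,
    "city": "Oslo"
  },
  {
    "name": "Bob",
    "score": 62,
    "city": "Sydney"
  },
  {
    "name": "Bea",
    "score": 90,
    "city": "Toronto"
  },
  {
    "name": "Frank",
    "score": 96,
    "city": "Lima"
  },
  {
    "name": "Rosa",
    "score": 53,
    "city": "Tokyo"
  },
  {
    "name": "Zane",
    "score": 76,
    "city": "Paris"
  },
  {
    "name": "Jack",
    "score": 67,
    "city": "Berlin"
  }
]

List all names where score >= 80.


Filtering records where score >= 80:
  Diana (score=91) -> YES
  Bob (score=62) -> no
  Bea (score=90) -> YES
  Frank (score=96) -> YES
  Rosa (score=53) -> no
  Zane (score=76) -> no
  Jack (score=67) -> no


ANSWER: Diana, Bea, Frank


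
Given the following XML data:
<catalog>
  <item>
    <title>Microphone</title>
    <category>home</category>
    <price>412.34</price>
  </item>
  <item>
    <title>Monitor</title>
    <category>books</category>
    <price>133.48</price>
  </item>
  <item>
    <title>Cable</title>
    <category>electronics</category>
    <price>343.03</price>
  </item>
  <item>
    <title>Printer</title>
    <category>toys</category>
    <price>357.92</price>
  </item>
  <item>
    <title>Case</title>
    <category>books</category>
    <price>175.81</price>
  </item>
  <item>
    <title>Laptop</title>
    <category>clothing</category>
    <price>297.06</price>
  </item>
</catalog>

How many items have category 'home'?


Scanning <item> elements for <category>home</category>:
  Item 1: Microphone -> MATCH
Count: 1

ANSWER: 1


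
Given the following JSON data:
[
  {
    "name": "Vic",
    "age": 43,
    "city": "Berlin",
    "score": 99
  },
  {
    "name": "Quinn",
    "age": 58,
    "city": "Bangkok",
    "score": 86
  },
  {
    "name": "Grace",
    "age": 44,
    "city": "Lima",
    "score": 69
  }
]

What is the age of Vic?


Looking up record where name = Vic
Record index: 0
Field 'age' = 43

ANSWER: 43


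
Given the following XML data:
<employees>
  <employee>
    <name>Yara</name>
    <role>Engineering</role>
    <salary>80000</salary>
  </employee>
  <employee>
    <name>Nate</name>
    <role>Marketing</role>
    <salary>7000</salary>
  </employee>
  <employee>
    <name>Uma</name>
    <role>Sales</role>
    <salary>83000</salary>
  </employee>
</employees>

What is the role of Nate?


Searching for <employee> with <name>Nate</name>
Found at position 2
<role>Marketing</role>

ANSWER: Marketing


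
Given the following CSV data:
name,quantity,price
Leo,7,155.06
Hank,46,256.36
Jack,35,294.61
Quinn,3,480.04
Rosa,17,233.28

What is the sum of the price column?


Values in 'price' column:
  Row 1: 155.06
  Row 2: 256.36
  Row 3: 294.61
  Row 4: 480.04
  Row 5: 233.28
Sum = 155.06 + 256.36 + 294.61 + 480.04 + 233.28 = 1419.35

ANSWER: 1419.35


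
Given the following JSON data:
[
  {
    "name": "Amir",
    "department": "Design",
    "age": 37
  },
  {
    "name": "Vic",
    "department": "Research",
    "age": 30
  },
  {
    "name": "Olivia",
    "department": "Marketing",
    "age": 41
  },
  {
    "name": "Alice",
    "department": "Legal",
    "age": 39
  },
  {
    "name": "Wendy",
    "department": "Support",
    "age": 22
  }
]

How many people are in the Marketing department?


Scanning records for department = Marketing
  Record 2: Olivia
Count: 1

ANSWER: 1


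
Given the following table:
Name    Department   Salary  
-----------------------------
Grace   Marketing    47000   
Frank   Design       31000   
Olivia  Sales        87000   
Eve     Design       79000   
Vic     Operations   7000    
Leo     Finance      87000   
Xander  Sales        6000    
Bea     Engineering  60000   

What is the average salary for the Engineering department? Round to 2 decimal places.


Engineering department members:
  Bea: 60000
Sum = 60000
Count = 1
Average = 60000 / 1 = 60000.00

ANSWER: 60000.00


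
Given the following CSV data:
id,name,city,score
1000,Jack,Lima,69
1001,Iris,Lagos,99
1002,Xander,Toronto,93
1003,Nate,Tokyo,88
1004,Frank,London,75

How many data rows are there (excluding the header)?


Counting rows (excluding header):
Header: id,name,city,score
Data rows: 5

ANSWER: 5


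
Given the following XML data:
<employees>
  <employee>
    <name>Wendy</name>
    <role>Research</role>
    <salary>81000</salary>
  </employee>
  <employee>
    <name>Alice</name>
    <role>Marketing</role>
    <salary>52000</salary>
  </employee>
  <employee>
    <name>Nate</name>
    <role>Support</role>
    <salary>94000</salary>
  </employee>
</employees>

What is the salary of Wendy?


Searching for <employee> with <name>Wendy</name>
Found at position 1
<salary>81000</salary>

ANSWER: 81000


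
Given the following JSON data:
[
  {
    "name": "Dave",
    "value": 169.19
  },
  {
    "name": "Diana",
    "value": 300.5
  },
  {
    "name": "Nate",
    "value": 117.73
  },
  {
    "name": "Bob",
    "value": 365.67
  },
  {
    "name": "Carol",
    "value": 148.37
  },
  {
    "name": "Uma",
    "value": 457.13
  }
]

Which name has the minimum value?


Comparing values:
  Dave: 169.19
  Diana: 300.5
  Nate: 117.73
  Bob: 365.67
  Carol: 148.37
  Uma: 457.13
Minimum: Nate (117.73)

ANSWER: Nate


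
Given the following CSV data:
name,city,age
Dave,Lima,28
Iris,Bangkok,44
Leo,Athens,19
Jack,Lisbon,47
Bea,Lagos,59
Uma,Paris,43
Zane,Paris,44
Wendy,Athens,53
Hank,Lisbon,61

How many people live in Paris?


Scanning city column for 'Paris':
  Row 6: Uma -> MATCH
  Row 7: Zane -> MATCH
Total matches: 2

ANSWER: 2


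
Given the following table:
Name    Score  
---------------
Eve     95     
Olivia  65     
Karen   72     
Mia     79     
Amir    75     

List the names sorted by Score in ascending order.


Sorting by Score (ascending):
  Olivia: 65
  Karen: 72
  Amir: 75
  Mia: 79
  Eve: 95


ANSWER: Olivia, Karen, Amir, Mia, Eve


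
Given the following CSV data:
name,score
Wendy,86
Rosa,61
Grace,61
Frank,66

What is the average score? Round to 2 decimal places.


Scores: 86, 61, 61, 66
Sum = 274
Count = 4
Average = 274 / 4 = 68.50

ANSWER: 68.50


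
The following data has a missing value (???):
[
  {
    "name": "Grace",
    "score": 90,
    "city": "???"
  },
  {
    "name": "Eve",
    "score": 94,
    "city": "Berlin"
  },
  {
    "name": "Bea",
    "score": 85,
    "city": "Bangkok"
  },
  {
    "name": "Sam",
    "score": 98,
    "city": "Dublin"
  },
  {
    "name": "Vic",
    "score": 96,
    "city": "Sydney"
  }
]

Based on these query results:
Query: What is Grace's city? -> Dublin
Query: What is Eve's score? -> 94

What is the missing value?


The missing value is Grace's city
From query: Grace's city = Dublin

ANSWER: Dublin


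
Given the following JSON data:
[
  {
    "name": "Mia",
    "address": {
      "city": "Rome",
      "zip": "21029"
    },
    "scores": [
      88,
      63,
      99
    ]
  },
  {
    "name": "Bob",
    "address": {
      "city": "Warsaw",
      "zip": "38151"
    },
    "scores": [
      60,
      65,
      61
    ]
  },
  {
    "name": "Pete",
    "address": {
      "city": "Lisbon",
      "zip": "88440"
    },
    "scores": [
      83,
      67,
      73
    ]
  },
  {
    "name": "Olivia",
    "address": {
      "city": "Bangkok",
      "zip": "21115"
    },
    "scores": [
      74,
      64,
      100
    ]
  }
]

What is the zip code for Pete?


Path: records[2].address.zip
Value: 88440

ANSWER: 88440


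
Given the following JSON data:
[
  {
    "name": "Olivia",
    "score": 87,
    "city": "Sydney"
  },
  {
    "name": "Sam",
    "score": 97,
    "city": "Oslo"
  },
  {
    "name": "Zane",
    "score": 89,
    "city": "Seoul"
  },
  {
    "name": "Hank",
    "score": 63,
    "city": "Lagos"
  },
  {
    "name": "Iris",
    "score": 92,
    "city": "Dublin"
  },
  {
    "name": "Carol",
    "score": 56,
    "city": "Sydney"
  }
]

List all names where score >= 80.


Filtering records where score >= 80:
  Olivia (score=87) -> YES
  Sam (score=97) -> YES
  Zane (score=89) -> YES
  Hank (score=63) -> no
  Iris (score=92) -> YES
  Carol (score=56) -> no


ANSWER: Olivia, Sam, Zane, Iris


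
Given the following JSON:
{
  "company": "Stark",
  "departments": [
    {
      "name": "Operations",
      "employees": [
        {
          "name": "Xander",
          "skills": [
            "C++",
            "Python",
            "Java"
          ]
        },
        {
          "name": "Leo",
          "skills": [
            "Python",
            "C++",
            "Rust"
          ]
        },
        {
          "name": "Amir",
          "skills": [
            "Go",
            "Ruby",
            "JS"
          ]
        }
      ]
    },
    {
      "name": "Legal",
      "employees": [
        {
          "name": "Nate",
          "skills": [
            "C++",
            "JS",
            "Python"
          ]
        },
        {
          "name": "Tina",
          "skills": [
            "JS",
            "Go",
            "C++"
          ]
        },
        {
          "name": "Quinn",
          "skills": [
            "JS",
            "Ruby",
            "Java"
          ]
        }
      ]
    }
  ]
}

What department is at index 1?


Path: departments[1].name
Value: Legal

ANSWER: Legal


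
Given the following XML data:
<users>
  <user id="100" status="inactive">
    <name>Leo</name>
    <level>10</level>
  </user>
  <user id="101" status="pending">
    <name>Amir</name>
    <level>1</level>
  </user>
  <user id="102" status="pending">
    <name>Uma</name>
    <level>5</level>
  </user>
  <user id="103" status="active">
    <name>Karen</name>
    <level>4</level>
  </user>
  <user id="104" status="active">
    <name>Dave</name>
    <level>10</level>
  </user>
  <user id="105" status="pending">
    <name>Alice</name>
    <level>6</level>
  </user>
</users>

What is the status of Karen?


Finding user with name = Karen
user id="103" status="active"

ANSWER: active
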